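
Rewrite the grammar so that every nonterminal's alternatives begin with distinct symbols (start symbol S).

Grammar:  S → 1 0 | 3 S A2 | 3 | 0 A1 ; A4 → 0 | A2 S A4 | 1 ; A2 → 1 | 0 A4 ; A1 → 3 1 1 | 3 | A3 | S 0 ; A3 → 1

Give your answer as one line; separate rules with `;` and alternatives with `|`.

S → 1 0 | 0 A1 | 3 S'; A4 → 0 | A2 S A4 | 1; A2 → 1 | 0 A4; A1 → A3 | S 0 | 3 A1'; A3 → 1; S' → S A2 | epsilon; A1' → 1 1 | epsilon

S has alternatives sharing prefix '3': factor to S → 3 S' with S' → S A2 | ε.
A1 has alternatives sharing prefix '3': factor to A1 → 3 A1' with A1' → 1 1 | ε.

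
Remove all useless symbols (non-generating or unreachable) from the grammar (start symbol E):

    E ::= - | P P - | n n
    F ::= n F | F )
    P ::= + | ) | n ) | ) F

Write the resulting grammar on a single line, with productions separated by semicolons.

Generating nonterminals: {E, P}.
Reachable from E after that: {E, P}.
Removed useless symbols: {F} and every production mentioning them.

E ::= - | P P - | n n; P ::= + | ) | n )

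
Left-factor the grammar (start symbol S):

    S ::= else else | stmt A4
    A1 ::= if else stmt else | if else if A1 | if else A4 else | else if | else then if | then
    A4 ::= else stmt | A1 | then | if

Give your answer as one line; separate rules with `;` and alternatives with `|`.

S ::= else else | stmt A4; A1 ::= then | if else A1' | else A1''; A4 ::= else stmt | A1 | then | if; A1' ::= stmt else | if A1 | A4 else; A1'' ::= if | then if

A1 has alternatives sharing prefix 'if else': factor to A1 → if else A1' with A1' → stmt else | if A1 | A4 else.
A1 has alternatives sharing prefix 'else': factor to A1 → else A1'' with A1'' → if | then if.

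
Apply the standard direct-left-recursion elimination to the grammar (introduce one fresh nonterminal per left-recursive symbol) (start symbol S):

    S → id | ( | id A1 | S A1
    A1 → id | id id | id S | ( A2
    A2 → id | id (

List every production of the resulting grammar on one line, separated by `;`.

Directly left-recursive nonterminal: S.
For S: α = {A1}, β = {id, (, id A1}. Rewrite as S → β S' and S' → α S' | ε.

S → id S' | ( S' | id A1 S'; A1 → id | id id | id S | ( A2; A2 → id | id (; S' → A1 S' | ε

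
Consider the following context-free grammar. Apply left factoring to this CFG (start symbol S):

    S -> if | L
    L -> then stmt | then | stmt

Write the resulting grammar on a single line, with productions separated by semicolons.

L has alternatives sharing prefix 'then': factor to L → then L' with L' → stmt | ε.

S -> if | L; L -> stmt | then L'; L' -> stmt | ε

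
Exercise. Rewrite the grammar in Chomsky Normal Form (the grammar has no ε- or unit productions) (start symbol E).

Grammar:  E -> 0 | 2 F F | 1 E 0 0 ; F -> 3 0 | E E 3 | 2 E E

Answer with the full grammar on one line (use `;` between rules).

E -> 0 | X1 Y1 | X2 Y2; F -> X4 X3 | E Y4 | X1 Y5; X1 -> 2; X2 -> 1; X3 -> 0; X4 -> 3; Y1 -> F F; Y2 -> E Y3; Y3 -> X3 X3; Y4 -> E X4; Y5 -> E E

Introduce a nonterminal for each terminal appearing in a rule of length ≥ 2: X1 → 2, X2 → 1, X3 → 0, X4 → 3.
Binarize each right-hand side of length ≥ 3 by chaining fresh nonterminals (Y1, Y2, …): affected rules were E → X1 F F; E → X2 E X3 X3; F → E E X4; F → X1 E E.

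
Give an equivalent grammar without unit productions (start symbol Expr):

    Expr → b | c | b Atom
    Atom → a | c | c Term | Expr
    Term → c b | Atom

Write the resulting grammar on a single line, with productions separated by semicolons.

Unit pairs: Atom ⇒* {Expr}; Term ⇒* {Atom, Expr}.
For each unit pair (A, B), copy every non-unit production of B to A, then drop all unit productions.

Expr → b | c | b Atom; Atom → a | c | c Term | b | b Atom; Term → c b | a | c | c Term | b | b Atom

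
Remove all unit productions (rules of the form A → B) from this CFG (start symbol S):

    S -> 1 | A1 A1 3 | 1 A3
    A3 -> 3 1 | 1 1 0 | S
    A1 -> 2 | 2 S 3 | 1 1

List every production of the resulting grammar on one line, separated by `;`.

Unit pairs: A3 ⇒* {S}.
For each unit pair (A, B), copy every non-unit production of B to A, then drop all unit productions.

S -> 1 | A1 A1 3 | 1 A3; A3 -> 1 | A1 A1 3 | 1 A3 | 3 1 | 1 1 0; A1 -> 2 | 2 S 3 | 1 1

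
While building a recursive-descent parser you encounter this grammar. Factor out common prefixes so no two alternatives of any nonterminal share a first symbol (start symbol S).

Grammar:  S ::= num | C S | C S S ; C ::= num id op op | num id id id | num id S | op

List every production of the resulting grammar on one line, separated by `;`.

S ::= num | C S S'; C ::= op | num id C'; S' ::= ε | S; C' ::= op op | id id | S

S has alternatives sharing prefix 'C S': factor to S → C S S' with S' → ε | S.
C has alternatives sharing prefix 'num id': factor to C → num id C' with C' → op op | id id | S.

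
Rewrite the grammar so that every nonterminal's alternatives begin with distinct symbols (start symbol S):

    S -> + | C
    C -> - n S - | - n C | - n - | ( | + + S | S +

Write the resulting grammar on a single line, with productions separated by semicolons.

C has alternatives sharing prefix '- n': factor to C → - n C' with C' → S - | C | -.

S -> + | C; C -> ( | + + S | S + | - n C'; C' -> S - | C | -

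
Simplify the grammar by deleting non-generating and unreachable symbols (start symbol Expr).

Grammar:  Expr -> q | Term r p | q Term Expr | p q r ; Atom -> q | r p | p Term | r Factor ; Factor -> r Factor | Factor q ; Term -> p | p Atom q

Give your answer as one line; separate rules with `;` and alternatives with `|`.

Generating nonterminals: {Atom, Expr, Term}.
Reachable from Expr after that: {Atom, Expr, Term}.
Removed useless symbols: {Factor} and every production mentioning them.

Expr -> q | Term r p | q Term Expr | p q r; Atom -> q | r p | p Term; Term -> p | p Atom q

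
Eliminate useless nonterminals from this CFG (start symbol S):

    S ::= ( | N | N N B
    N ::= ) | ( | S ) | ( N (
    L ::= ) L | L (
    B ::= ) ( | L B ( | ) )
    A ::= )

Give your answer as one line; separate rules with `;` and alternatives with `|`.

S ::= ( | N | N N B; N ::= ) | ( | S ) | ( N (; B ::= ) ( | ) )

Generating nonterminals: {A, B, N, S}.
Reachable from S after that: {B, N, S}.
Removed useless symbols: {A, L} and every production mentioning them.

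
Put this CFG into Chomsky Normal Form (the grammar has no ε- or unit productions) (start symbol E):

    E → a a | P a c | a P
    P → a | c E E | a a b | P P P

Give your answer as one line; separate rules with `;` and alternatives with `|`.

E → X1 X1 | P Y1 | X1 P; P → a | X2 Y2 | X1 Y3 | P Y4; X1 → a; X2 → c; X3 → b; Y1 → X1 X2; Y2 → E E; Y3 → X1 X3; Y4 → P P

Introduce a nonterminal for each terminal appearing in a rule of length ≥ 2: X1 → a, X2 → c, X3 → b.
Binarize each right-hand side of length ≥ 3 by chaining fresh nonterminals (Y1, Y2, …): affected rules were E → P X1 X2; P → X2 E E; P → X1 X1 X3; P → P P P.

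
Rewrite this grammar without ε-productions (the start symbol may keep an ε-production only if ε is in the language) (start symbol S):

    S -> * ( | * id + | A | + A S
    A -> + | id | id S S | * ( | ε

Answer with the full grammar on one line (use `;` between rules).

The nullable symbols are {A, S}.
ε ∈ L(G) since S is nullable, so keep S → ε.
Expand every rule over subsets of its nullable positions: S → + A S gives + A S | + A | + S | +. A → id S S gives id S S | id S.

S -> * ( | * id + | A | + A S | + A | + S | + | ε; A -> + | id | id S S | id S | * (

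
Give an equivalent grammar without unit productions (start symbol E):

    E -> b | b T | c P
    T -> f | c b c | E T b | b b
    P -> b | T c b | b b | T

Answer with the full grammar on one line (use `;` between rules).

E -> b | b T | c P; T -> f | c b c | E T b | b b; P -> b | T c b | b b | f | c b c | E T b

Unit pairs: P ⇒* {T}.
Replace each nonterminal's rules with the union of the non-unit rules of every nonterminal it unit-derives.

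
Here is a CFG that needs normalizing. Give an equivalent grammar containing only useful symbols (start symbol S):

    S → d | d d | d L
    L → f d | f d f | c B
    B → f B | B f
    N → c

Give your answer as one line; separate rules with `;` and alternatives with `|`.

S → d | d d | d L; L → f d | f d f

Generating nonterminals: {L, N, S}.
Reachable from S after that: {L, S}.
Removed useless symbols: {B, N} and every production mentioning them.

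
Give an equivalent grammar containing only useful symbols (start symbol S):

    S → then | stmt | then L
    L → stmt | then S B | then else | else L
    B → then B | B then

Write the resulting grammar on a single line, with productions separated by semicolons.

Generating nonterminals: {L, S}.
Reachable from S after that: {L, S}.
Removed useless symbols: {B} and every production mentioning them.

S → then | stmt | then L; L → stmt | then else | else L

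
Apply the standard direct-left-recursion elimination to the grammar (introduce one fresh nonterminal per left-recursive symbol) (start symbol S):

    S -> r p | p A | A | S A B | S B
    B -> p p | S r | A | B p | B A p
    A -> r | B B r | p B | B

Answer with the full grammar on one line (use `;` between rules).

Left recursion appears on S, B.
For S: α = {A B, B}, β = {r p, p A, A}. Rewrite as S → β S' and S' → α S' | ε.
For B: α = {p, A p}, β = {p p, S r, A}. Rewrite as B → β B' and B' → α B' | ε.

S -> r p S' | p A S' | A S'; B -> p p B' | S r B' | A B'; A -> r | B B r | p B | B; S' -> A B S' | B S' | ε; B' -> p B' | A p B' | ε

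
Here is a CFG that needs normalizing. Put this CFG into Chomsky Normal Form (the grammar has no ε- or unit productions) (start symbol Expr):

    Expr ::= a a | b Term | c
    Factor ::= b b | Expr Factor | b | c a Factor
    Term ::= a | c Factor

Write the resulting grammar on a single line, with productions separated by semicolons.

Expr ::= X1 X1 | X2 Term | c; Factor ::= X2 X2 | Expr Factor | b | X3 Y1; Term ::= a | X3 Factor; X1 ::= a; X2 ::= b; X3 ::= c; Y1 ::= X1 Factor

Introduce a nonterminal for each terminal appearing in a rule of length ≥ 2: X1 → a, X2 → b, X3 → c.
Binarize each right-hand side of length ≥ 3 by chaining fresh nonterminals (Y1, Y2, …): affected rules were Factor → X3 X1 Factor.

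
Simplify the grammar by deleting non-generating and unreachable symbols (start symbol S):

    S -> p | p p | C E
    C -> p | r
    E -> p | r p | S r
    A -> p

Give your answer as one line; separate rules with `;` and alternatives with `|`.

Generating nonterminals: {A, C, E, S}.
Reachable from S after that: {C, E, S}.
Removed useless symbols: {A} and every production mentioning them.

S -> p | p p | C E; C -> p | r; E -> p | r p | S r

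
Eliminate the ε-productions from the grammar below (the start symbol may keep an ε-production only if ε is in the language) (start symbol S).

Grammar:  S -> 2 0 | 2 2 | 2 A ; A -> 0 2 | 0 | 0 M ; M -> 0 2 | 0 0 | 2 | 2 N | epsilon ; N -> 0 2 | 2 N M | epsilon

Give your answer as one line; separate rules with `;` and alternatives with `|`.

Nullable nonterminals: {M, N}.
ε ∉ L(G), so no ε-production is kept.
Add the nullable-subset variants: N → 2 N M gives 2 N M | 2 N | 2 M | 2.

S -> 2 0 | 2 2 | 2 A; A -> 0 2 | 0 | 0 M; M -> 0 2 | 0 0 | 2 | 2 N; N -> 0 2 | 2 N M | 2 N | 2 M | 2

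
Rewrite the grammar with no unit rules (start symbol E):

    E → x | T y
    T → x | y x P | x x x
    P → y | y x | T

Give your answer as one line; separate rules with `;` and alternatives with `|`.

Unit pairs: P ⇒* {T}.
For every A with A ⇒* B via unit rules, add B's non-unit alternatives to A; then delete every rule of the form X → Y.

E → x | T y; T → x | y x P | x x x; P → y | y x | x | y x P | x x x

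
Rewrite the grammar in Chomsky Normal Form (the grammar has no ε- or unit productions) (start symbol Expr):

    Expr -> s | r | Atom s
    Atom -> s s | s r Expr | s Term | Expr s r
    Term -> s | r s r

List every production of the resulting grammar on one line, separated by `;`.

Introduce a nonterminal for each terminal appearing in a rule of length ≥ 2: X1 → s, X2 → r.
Binarize each right-hand side of length ≥ 3 by chaining fresh nonterminals (Y1, Y2, …): affected rules were Atom → X1 X2 Expr; Atom → Expr X1 X2; Term → X2 X1 X2.

Expr -> s | r | Atom X1; Atom -> X1 X1 | X1 Y1 | X1 Term | Expr Y2; Term -> s | X2 Y3; X1 -> s; X2 -> r; Y1 -> X2 Expr; Y2 -> X1 X2; Y3 -> X1 X2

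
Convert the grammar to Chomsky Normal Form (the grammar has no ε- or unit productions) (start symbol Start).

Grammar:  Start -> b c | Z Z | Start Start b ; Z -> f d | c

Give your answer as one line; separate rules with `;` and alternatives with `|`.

Introduce a nonterminal for each terminal appearing in a rule of length ≥ 2: X1 → b, X2 → c, X3 → f, X4 → d.
Binarize each right-hand side of length ≥ 3 by chaining fresh nonterminals (Y1, Y2, …): affected rules were Start → Start Start X1.

Start -> X1 X2 | Z Z | Start Y1; Z -> X3 X4 | c; X1 -> b; X2 -> c; X3 -> f; X4 -> d; Y1 -> Start X1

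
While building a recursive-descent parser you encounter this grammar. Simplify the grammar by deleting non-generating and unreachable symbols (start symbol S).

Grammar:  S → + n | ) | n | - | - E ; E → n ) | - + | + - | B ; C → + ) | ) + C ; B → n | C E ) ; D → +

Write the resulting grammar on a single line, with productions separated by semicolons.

S → + n | ) | n | - | - E; E → n ) | - + | + - | B; C → + ) | ) + C; B → n | C E )

Generating nonterminals: {B, C, D, E, S}.
Reachable from S after that: {B, C, E, S}.
Removed useless symbols: {D} and every production mentioning them.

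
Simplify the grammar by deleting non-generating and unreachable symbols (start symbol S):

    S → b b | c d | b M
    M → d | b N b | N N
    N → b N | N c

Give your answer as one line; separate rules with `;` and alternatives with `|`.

Generating nonterminals: {M, S}.
Reachable from S after that: {M, S}.
Removed useless symbols: {N} and every production mentioning them.

S → b b | c d | b M; M → d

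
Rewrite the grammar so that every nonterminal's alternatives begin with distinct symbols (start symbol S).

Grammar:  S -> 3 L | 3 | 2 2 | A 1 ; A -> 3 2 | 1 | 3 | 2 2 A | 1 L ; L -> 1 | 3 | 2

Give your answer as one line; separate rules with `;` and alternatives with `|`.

S has alternatives sharing prefix '3': factor to S → 3 S' with S' → L | ε.
A has alternatives sharing prefix '3': factor to A → 3 A' with A' → 2 | ε.
A has alternatives sharing prefix '1': factor to A → 1 A'' with A'' → ε | L.

S -> 2 2 | A 1 | 3 S'; A -> 2 2 A | 3 A' | 1 A''; L -> 1 | 3 | 2; S' -> L | ε; A' -> 2 | ε; A'' -> ε | L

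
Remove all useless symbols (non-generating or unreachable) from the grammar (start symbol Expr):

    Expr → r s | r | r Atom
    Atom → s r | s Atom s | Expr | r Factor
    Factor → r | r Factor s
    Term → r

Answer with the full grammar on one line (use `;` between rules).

Generating nonterminals: {Atom, Expr, Factor, Term}.
Reachable from Expr after that: {Atom, Expr, Factor}.
Removed useless symbols: {Term} and every production mentioning them.

Expr → r s | r | r Atom; Atom → s r | s Atom s | Expr | r Factor; Factor → r | r Factor s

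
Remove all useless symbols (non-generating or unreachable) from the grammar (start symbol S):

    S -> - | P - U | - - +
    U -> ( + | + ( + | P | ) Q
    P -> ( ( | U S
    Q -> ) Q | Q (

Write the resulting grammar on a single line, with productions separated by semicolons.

Generating nonterminals: {P, S, U}.
Reachable from S after that: {P, S, U}.
Removed useless symbols: {Q} and every production mentioning them.

S -> - | P - U | - - +; U -> ( + | + ( + | P; P -> ( ( | U S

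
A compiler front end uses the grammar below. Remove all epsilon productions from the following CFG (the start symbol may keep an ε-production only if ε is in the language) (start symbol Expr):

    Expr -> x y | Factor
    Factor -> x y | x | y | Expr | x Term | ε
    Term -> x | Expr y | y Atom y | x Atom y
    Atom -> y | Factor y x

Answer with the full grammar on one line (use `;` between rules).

The nullable symbols are {Expr, Factor}.
ε ∈ L(G) since Expr is nullable, so keep Expr → ε.
Add the nullable-subset variants: Term → Expr y gives Expr y | y. Atom → Factor y x gives Factor y x | y x.

Expr -> x y | Factor | ε; Factor -> x y | x | y | Expr | x Term; Term -> x | Expr y | y | y Atom y | x Atom y; Atom -> y | Factor y x | y x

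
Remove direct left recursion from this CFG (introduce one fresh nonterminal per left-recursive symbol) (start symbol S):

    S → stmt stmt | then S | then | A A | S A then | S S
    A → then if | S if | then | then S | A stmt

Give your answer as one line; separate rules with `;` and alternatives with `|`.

S → stmt stmt S' | then S S' | then S' | A A S'; A → then if A' | S if A' | then A' | then S A'; S' → A then S' | S S' | ε; A' → stmt A' | ε

S, A are directly left-recursive.
For S: α = {A then, S}, β = {stmt stmt, then S, then, A A}. Rewrite as S → β S' and S' → α S' | ε.
For A: α = {stmt}, β = {then if, S if, then, then S}. Rewrite as A → β A' and A' → α A' | ε.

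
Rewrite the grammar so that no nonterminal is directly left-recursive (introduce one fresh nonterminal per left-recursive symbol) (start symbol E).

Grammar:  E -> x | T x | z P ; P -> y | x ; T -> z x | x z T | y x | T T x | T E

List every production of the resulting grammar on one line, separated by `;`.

Directly left-recursive nonterminal: T.
For T: α = {T x, E}, β = {z x, x z T, y x}. Rewrite as T → β T' and T' → α T' | ε.

E -> x | T x | z P; P -> y | x; T -> z x T' | x z T T' | y x T'; T' -> T x T' | E T' | eps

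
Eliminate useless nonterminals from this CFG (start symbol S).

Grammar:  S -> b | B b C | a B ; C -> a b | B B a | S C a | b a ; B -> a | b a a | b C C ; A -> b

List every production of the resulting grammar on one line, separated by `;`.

Generating nonterminals: {A, B, C, S}.
Reachable from S after that: {B, C, S}.
Removed useless symbols: {A} and every production mentioning them.

S -> b | B b C | a B; C -> a b | B B a | S C a | b a; B -> a | b a a | b C C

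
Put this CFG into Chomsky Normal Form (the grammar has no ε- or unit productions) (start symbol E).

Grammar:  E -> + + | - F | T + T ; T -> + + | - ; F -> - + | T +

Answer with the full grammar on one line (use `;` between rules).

E -> X1 X1 | X2 F | T Y1; T -> X1 X1 | -; F -> X2 X1 | T X1; X1 -> +; X2 -> -; Y1 -> X1 T

Introduce a nonterminal for each terminal appearing in a rule of length ≥ 2: X1 → +, X2 → -.
Binarize each right-hand side of length ≥ 3 by chaining fresh nonterminals (Y1, Y2, …): affected rules were E → T X1 T.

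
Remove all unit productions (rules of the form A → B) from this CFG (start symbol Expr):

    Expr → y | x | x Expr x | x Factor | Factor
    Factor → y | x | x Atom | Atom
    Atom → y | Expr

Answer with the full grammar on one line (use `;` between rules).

Expr → y | x | x Atom | x Expr x | x Factor; Factor → y | x | x Atom | x Expr x | x Factor; Atom → y | x | x Atom | x Expr x | x Factor

Unit pairs: Atom ⇒* {Expr, Factor}; Expr ⇒* {Atom, Factor}; Factor ⇒* {Atom, Expr}.
For every A with A ⇒* B via unit rules, add B's non-unit alternatives to A; then delete every rule of the form X → Y.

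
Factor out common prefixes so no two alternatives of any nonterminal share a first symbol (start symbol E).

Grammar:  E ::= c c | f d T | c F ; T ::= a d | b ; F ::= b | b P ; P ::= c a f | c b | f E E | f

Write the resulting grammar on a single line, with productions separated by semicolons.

E ::= f d T | c E'; T ::= a d | b; F ::= b F'; P ::= c P' | f P''; E' ::= c | F; F' ::= eps | P; P' ::= a f | b; P'' ::= E E | eps

E has alternatives sharing prefix 'c': factor to E → c E' with E' → c | F.
F has alternatives sharing prefix 'b': factor to F → b F' with F' → ε | P.
P has alternatives sharing prefix 'c': factor to P → c P' with P' → a f | b.
P has alternatives sharing prefix 'f': factor to P → f P'' with P'' → E E | ε.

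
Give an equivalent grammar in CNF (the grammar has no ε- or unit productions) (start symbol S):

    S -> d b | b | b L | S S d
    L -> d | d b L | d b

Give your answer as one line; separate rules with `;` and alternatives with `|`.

Introduce a nonterminal for each terminal appearing in a rule of length ≥ 2: X1 → d, X2 → b.
Binarize each right-hand side of length ≥ 3 by chaining fresh nonterminals (Y1, Y2, …): affected rules were S → S S X1; L → X1 X2 L.

S -> X1 X2 | b | X2 L | S Y1; L -> d | X1 Y2 | X1 X2; X1 -> d; X2 -> b; Y1 -> S X1; Y2 -> X2 L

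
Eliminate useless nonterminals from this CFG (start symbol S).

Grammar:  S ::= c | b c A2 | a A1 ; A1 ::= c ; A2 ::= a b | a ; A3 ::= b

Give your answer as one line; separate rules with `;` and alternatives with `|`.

Generating nonterminals: {A1, A2, A3, S}.
Reachable from S after that: {A1, A2, S}.
Removed useless symbols: {A3} and every production mentioning them.

S ::= c | b c A2 | a A1; A1 ::= c; A2 ::= a b | a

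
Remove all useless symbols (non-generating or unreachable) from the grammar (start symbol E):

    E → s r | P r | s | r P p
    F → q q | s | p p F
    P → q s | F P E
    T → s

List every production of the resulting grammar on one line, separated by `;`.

Generating nonterminals: {E, F, P, T}.
Reachable from E after that: {E, F, P}.
Removed useless symbols: {T} and every production mentioning them.

E → s r | P r | s | r P p; F → q q | s | p p F; P → q s | F P E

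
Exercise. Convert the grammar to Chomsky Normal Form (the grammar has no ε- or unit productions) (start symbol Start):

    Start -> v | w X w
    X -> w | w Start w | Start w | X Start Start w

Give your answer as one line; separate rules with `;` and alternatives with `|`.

Introduce a nonterminal for each terminal appearing in a rule of length ≥ 2: X1 → w.
Binarize each right-hand side of length ≥ 3 by chaining fresh nonterminals (Y1, Y2, …): affected rules were Start → X1 X X1; X → X1 Start X1; X → X Start Start X1.

Start -> v | X1 Y1; X -> w | X1 Y2 | Start X1 | X Y3; X1 -> w; Y1 -> X X1; Y2 -> Start X1; Y3 -> Start Y4; Y4 -> Start X1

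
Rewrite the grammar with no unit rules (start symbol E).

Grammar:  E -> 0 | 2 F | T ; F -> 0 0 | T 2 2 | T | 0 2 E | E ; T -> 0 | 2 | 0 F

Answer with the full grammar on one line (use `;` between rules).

E -> 0 | 2 F | 2 | 0 F; F -> 0 | 2 F | 0 0 | T 2 2 | 0 2 E | 2 | 0 F; T -> 0 | 2 | 0 F

Unit pairs: E ⇒* {T}; F ⇒* {E, T}.
Replace each nonterminal's rules with the union of the non-unit rules of every nonterminal it unit-derives.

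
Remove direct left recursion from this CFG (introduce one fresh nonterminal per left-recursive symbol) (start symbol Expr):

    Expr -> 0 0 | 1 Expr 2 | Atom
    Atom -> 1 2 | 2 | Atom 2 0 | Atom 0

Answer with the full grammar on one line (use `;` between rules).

Expr -> 0 0 | 1 Expr 2 | Atom; Atom -> 1 2 Atom1 | 2 Atom1; Atom1 -> 2 0 Atom1 | 0 Atom1 | ε

Atom is directly left-recursive.
For Atom: α = {2 0, 0}, β = {1 2, 2}. Rewrite as Atom → β Atom1 and Atom1 → α Atom1 | ε.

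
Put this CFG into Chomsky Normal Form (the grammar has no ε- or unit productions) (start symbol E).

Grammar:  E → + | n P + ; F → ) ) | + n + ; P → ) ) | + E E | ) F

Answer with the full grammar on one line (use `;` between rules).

Introduce a nonterminal for each terminal appearing in a rule of length ≥ 2: X1 → n, X2 → +, X3 → ).
Binarize each right-hand side of length ≥ 3 by chaining fresh nonterminals (Y1, Y2, …): affected rules were E → X1 P X2; F → X2 X1 X2; P → X2 E E.

E → + | X1 Y1; F → X3 X3 | X2 Y2; P → X3 X3 | X2 Y3 | X3 F; X1 → n; X2 → +; X3 → ); Y1 → P X2; Y2 → X1 X2; Y3 → E E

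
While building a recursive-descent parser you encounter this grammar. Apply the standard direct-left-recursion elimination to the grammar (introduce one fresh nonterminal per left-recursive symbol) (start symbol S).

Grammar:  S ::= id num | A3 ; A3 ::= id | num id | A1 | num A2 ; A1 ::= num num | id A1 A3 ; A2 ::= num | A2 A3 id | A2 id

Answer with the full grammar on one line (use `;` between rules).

S ::= id num | A3; A3 ::= id | num id | A1 | num A2; A1 ::= num num | id A1 A3; A2 ::= num A2'; A2' ::= A3 id A2' | id A2' | ε

Directly left-recursive nonterminal: A2.
For A2: α = {A3 id, id}, β = {num}. Rewrite as A2 → β A2' and A2' → α A2' | ε.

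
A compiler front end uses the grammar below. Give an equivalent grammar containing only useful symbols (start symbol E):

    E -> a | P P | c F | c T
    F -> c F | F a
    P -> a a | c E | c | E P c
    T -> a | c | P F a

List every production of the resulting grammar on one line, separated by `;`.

E -> a | P P | c T; P -> a a | c E | c | E P c; T -> a | c

Generating nonterminals: {E, P, T}.
Reachable from E after that: {E, P, T}.
Removed useless symbols: {F} and every production mentioning them.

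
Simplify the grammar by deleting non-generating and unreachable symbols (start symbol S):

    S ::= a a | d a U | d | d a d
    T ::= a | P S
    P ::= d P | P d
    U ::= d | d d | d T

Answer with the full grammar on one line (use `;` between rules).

Generating nonterminals: {S, T, U}.
Reachable from S after that: {S, T, U}.
Removed useless symbols: {P} and every production mentioning them.

S ::= a a | d a U | d | d a d; T ::= a; U ::= d | d d | d T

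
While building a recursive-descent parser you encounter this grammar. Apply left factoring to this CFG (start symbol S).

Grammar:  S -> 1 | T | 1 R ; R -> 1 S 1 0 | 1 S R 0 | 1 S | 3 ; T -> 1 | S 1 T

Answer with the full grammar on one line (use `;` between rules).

S has alternatives sharing prefix '1': factor to S → 1 S' with S' → ε | R.
R has alternatives sharing prefix '1 S': factor to R → 1 S R' with R' → 1 0 | R 0 | ε.

S -> T | 1 S'; R -> 3 | 1 S R'; T -> 1 | S 1 T; S' -> ε | R; R' -> 1 0 | R 0 | ε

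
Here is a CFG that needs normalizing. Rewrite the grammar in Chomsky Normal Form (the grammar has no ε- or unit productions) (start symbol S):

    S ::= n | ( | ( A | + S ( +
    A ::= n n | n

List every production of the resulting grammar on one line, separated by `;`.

Introduce a nonterminal for each terminal appearing in a rule of length ≥ 2: X1 → (, X2 → +, X3 → n.
Binarize each right-hand side of length ≥ 3 by chaining fresh nonterminals (Y1, Y2, …): affected rules were S → X2 S X1 X2.

S ::= n | ( | X1 A | X2 Y1; A ::= X3 X3 | n; X1 ::= (; X2 ::= +; X3 ::= n; Y1 ::= S Y2; Y2 ::= X1 X2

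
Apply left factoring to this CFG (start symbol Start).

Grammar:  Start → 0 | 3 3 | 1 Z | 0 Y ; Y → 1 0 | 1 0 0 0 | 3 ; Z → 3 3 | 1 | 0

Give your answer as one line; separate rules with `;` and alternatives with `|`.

Start → 3 3 | 1 Z | 0 Start1; Y → 3 | 1 0 Y1; Z → 3 3 | 1 | 0; Start1 → epsilon | Y; Y1 → epsilon | 0 0

Start has alternatives sharing prefix '0': factor to Start → 0 Start1 with Start1 → ε | Y.
Y has alternatives sharing prefix '1 0': factor to Y → 1 0 Y1 with Y1 → ε | 0 0.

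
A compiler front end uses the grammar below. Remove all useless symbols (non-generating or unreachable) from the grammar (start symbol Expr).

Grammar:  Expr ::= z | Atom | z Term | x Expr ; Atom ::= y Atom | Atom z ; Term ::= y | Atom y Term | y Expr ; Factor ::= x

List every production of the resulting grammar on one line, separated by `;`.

Generating nonterminals: {Expr, Factor, Term}.
Reachable from Expr after that: {Expr, Term}.
Removed useless symbols: {Atom, Factor} and every production mentioning them.

Expr ::= z | z Term | x Expr; Term ::= y | y Expr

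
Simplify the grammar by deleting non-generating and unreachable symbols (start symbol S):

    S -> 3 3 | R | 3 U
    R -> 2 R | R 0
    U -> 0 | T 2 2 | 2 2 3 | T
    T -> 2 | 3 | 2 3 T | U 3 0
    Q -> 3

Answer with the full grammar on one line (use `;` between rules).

S -> 3 3 | 3 U; U -> 0 | T 2 2 | 2 2 3 | T; T -> 2 | 3 | 2 3 T | U 3 0

Generating nonterminals: {Q, S, T, U}.
Reachable from S after that: {S, T, U}.
Removed useless symbols: {Q, R} and every production mentioning them.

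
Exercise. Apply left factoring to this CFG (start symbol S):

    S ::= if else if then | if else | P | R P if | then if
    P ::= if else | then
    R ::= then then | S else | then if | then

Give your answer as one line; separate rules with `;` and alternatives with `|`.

S has alternatives sharing prefix 'if else': factor to S → if else S' with S' → if then | ε.
R has alternatives sharing prefix 'then': factor to R → then R' with R' → then | if | ε.

S ::= P | R P if | then if | if else S'; P ::= if else | then; R ::= S else | then R'; S' ::= if then | ε; R' ::= then | if | ε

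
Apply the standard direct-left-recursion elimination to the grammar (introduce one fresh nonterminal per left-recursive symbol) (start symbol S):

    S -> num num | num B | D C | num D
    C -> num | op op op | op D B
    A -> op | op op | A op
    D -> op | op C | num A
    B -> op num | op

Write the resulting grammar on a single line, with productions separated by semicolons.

S -> num num | num B | D C | num D; C -> num | op op op | op D B; A -> op A' | op op A'; D -> op | op C | num A; B -> op num | op; A' -> op A' | ε

Directly left-recursive nonterminal: A.
For A: α = {op}, β = {op, op op}. Rewrite as A → β A' and A' → α A' | ε.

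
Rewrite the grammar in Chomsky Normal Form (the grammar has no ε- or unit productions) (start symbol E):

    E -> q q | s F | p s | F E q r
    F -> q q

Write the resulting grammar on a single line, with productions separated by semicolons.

Introduce a nonterminal for each terminal appearing in a rule of length ≥ 2: X1 → q, X2 → s, X3 → p, X4 → r.
Binarize each right-hand side of length ≥ 3 by chaining fresh nonterminals (Y1, Y2, …): affected rules were E → F E X1 X4.

E -> X1 X1 | X2 F | X3 X2 | F Y1; F -> X1 X1; X1 -> q; X2 -> s; X3 -> p; X4 -> r; Y1 -> E Y2; Y2 -> X1 X4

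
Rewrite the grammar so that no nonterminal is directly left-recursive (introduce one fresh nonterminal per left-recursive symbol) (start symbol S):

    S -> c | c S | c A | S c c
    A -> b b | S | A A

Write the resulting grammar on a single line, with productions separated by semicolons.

Directly left-recursive nonterminals: S, A.
For S: α = {c c}, β = {c, c S, c A}. Rewrite as S → β S' and S' → α S' | ε.
For A: α = {A}, β = {b b, S}. Rewrite as A → β A' and A' → α A' | ε.

S -> c S' | c S S' | c A S'; A -> b b A' | S A'; S' -> c c S' | eps; A' -> A A' | eps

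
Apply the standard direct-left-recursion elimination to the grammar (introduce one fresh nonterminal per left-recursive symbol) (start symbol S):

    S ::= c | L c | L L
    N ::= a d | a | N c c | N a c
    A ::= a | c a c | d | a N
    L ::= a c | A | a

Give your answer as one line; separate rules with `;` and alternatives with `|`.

N is directly left-recursive.
For N: α = {c c, a c}, β = {a d, a}. Rewrite as N → β N' and N' → α N' | ε.

S ::= c | L c | L L; N ::= a d N' | a N'; A ::= a | c a c | d | a N; L ::= a c | A | a; N' ::= c c N' | a c N' | ε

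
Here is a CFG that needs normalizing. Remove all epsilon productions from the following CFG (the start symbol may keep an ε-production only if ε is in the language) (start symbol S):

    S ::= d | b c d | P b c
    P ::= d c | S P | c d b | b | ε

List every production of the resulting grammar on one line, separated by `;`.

Nullable set = {P}.
ε ∉ L(G), so no ε-production is kept.
For each production, add variants omitting each subset of nullable occurrences: S → P b c gives P b c | b c. P → S P gives S P | S.

S ::= d | b c d | P b c | b c; P ::= d c | S P | S | c d b | b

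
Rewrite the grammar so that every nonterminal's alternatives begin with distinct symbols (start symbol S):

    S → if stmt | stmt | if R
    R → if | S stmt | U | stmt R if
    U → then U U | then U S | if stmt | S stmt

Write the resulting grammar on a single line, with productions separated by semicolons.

S → stmt | if S'; R → if | S stmt | U | stmt R if; U → if stmt | S stmt | then U U'; S' → stmt | R; U' → U | S

S has alternatives sharing prefix 'if': factor to S → if S' with S' → stmt | R.
U has alternatives sharing prefix 'then U': factor to U → then U U' with U' → U | S.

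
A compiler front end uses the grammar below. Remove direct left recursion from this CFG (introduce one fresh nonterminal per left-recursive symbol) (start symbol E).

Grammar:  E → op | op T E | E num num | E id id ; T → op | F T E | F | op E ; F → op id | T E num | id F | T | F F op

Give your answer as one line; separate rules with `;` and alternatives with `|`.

E → op E' | op T E E'; T → op | F T E | F | op E; F → op id F' | T E num F' | id F F' | T F'; E' → num num E' | id id E' | ε; F' → F op F' | ε

Left recursion appears on E, F.
For E: α = {num num, id id}, β = {op, op T E}. Rewrite as E → β E' and E' → α E' | ε.
For F: α = {F op}, β = {op id, T E num, id F, T}. Rewrite as F → β F' and F' → α F' | ε.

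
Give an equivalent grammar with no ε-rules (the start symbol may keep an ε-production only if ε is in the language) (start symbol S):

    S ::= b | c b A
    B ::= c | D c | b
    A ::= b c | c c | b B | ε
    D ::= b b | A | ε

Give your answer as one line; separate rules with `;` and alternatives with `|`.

S ::= b | c b A | c b; B ::= c | D c | b; A ::= b c | c c | b B; D ::= b b | A

Nullable nonterminals: {A, D}.
ε ∉ L(G), so no ε-production is kept.
Add the nullable-subset variants: S → c b A gives c b A | c b.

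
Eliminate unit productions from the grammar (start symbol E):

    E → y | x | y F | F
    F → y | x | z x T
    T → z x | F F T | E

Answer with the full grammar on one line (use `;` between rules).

E → y | x | y F | z x T; F → y | x | z x T; T → y | x | y F | z x T | z x | F F T

Unit pairs: E ⇒* {F}; T ⇒* {E, F}.
For every A with A ⇒* B via unit rules, add B's non-unit alternatives to A; then delete every rule of the form X → Y.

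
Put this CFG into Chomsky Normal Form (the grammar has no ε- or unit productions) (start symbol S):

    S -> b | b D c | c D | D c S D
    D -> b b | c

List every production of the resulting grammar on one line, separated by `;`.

Introduce a nonterminal for each terminal appearing in a rule of length ≥ 2: X1 → b, X2 → c.
Binarize each right-hand side of length ≥ 3 by chaining fresh nonterminals (Y1, Y2, …): affected rules were S → X1 D X2; S → D X2 S D.

S -> b | X1 Y1 | X2 D | D Y2; D -> X1 X1 | c; X1 -> b; X2 -> c; Y1 -> D X2; Y2 -> X2 Y3; Y3 -> S D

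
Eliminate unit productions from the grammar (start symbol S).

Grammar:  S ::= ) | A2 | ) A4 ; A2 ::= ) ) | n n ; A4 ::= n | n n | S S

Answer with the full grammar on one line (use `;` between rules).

S ::= ) ) | n n | ) | ) A4; A2 ::= ) ) | n n; A4 ::= n | n n | S S

Unit pairs: S ⇒* {A2}.
Replace each nonterminal's rules with the union of the non-unit rules of every nonterminal it unit-derives.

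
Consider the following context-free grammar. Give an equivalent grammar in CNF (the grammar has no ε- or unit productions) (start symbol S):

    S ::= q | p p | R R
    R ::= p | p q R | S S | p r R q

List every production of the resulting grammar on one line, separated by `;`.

Introduce a nonterminal for each terminal appearing in a rule of length ≥ 2: X1 → p, X2 → q, X3 → r.
Binarize each right-hand side of length ≥ 3 by chaining fresh nonterminals (Y1, Y2, …): affected rules were R → X1 X2 R; R → X1 X3 R X2.

S ::= q | X1 X1 | R R; R ::= p | X1 Y1 | S S | X1 Y2; X1 ::= p; X2 ::= q; X3 ::= r; Y1 ::= X2 R; Y2 ::= X3 Y3; Y3 ::= R X2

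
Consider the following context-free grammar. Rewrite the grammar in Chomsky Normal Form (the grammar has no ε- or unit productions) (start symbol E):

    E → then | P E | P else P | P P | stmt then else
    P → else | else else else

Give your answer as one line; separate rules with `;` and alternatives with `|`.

Introduce a nonterminal for each terminal appearing in a rule of length ≥ 2: X1 → else, X2 → stmt, X3 → then.
Binarize each right-hand side of length ≥ 3 by chaining fresh nonterminals (Y1, Y2, …): affected rules were E → P X1 P; E → X2 X3 X1; P → X1 X1 X1.

E → then | P E | P Y1 | P P | X2 Y2; P → else | X1 Y3; X1 → else; X2 → stmt; X3 → then; Y1 → X1 P; Y2 → X3 X1; Y3 → X1 X1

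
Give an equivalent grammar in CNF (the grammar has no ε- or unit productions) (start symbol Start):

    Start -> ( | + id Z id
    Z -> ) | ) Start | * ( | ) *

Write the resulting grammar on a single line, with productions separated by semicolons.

Start -> ( | X1 Y1; Z -> ) | X3 Start | X4 X5 | X3 X4; X1 -> +; X2 -> id; X3 -> ); X4 -> *; X5 -> (; Y1 -> X2 Y2; Y2 -> Z X2

Introduce a nonterminal for each terminal appearing in a rule of length ≥ 2: X1 → +, X2 → id, X3 → ), X4 → *, X5 → (.
Binarize each right-hand side of length ≥ 3 by chaining fresh nonterminals (Y1, Y2, …): affected rules were Start → X1 X2 Z X2.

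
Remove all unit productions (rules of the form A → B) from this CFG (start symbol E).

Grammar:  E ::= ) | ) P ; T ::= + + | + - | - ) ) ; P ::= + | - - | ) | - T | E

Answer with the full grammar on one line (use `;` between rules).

Unit pairs: P ⇒* {E}.
Replace each nonterminal's rules with the union of the non-unit rules of every nonterminal it unit-derives.

E ::= ) | ) P; T ::= + + | + - | - ) ); P ::= ) | ) P | + | - - | - T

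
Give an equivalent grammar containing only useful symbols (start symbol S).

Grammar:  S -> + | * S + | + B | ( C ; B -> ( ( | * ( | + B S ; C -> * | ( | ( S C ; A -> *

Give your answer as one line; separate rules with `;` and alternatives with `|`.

S -> + | * S + | + B | ( C; B -> ( ( | * ( | + B S; C -> * | ( | ( S C

Generating nonterminals: {A, B, C, S}.
Reachable from S after that: {B, C, S}.
Removed useless symbols: {A} and every production mentioning them.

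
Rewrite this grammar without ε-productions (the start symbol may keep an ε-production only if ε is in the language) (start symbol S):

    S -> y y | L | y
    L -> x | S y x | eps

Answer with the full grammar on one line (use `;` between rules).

Nullable nonterminals: {L, S}.
ε ∈ L(G) since S is nullable, so keep S → ε.
For each production, add variants omitting each subset of nullable occurrences: L → S y x gives S y x | y x.

S -> y y | L | y | eps; L -> x | S y x | y x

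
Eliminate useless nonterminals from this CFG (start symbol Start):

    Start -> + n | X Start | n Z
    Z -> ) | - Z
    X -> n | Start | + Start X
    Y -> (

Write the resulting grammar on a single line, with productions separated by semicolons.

Generating nonterminals: {Start, X, Y, Z}.
Reachable from Start after that: {Start, X, Z}.
Removed useless symbols: {Y} and every production mentioning them.

Start -> + n | X Start | n Z; Z -> ) | - Z; X -> n | Start | + Start X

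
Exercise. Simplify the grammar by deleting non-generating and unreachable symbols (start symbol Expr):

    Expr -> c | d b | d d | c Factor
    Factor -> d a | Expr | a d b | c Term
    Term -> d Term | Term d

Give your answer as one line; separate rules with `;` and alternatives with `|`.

Expr -> c | d b | d d | c Factor; Factor -> d a | Expr | a d b

Generating nonterminals: {Expr, Factor}.
Reachable from Expr after that: {Expr, Factor}.
Removed useless symbols: {Term} and every production mentioning them.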